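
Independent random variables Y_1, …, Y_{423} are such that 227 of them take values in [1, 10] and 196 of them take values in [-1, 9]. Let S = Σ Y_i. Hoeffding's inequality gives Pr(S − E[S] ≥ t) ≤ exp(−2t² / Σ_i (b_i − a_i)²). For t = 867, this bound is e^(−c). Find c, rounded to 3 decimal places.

39.576

Σ(b_i − a_i)² = 227·9² + 196·10² = 37987.
c = 2t² / 37987 = 2·867² / 37987 = 39.5761.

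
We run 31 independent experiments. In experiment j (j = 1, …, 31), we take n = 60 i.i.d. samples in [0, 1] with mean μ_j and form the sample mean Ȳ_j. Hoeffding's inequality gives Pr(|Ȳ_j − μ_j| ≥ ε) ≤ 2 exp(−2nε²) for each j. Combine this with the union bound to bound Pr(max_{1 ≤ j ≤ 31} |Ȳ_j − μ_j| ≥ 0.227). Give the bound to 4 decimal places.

Per-experiment Hoeffding bound: 2·exp(−2·60·0.227²) = 2·exp(−6.18348) = 0.0041265.
Union bound over 31 events: 31·0.0041265 = 0.12792.

0.1279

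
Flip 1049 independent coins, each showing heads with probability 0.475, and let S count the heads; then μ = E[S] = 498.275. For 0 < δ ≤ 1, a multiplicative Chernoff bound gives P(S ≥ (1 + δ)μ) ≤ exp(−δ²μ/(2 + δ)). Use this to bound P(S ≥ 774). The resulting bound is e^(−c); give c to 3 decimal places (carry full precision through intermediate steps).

59.755

Write 774 = (1 + δ)μ, so δ = 774/498.275 − 1 = 0.5533591…
Then the exponent is δ²μ/(2 + δ) = (774 − μ)² / (μ·(2 + δ)) = 59.754594.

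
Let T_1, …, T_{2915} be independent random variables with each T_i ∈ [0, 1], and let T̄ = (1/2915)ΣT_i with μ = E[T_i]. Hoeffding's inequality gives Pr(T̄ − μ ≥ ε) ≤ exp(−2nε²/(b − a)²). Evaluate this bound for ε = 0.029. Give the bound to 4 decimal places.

Exponent: 2nε²/(b − a)² = 2·2915·0.029² / 1² = 4.90303.
Bound = exp(−4.90303) = 0.00742.

0.0074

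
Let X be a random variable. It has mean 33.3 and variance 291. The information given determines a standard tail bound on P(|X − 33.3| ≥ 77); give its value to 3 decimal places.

Mean and variance are known, so Chebyshev's inequality applies.
Chebyshev: P(|X − μ| ≥ t) ≤ Var(X)/t².
Bound = 291 / 5929 = 0.0491.

0.049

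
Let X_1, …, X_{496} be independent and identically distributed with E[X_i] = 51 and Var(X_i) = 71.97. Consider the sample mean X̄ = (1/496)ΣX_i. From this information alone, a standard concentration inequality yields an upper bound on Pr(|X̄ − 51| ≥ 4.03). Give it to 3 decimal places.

With mean and variance of each term known, Chebyshev's inequality bounds the deviation of the sum (or sample mean).
Var(X̄) = Var(X_i)/n = 71.97/496 = 0.1451.
Chebyshev: Pr(|X̄ − 51| ≥ 4.03) ≤ Var(X̄)/(4.03)² = 71.97/(496·4.03²) = 0.0089.

0.009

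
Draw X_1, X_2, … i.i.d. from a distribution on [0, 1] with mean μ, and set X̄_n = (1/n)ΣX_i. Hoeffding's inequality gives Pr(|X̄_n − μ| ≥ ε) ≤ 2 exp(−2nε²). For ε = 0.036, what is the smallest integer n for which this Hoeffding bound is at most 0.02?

Require 2·exp(−2nε²) ≤ 0.02, i.e. 2nε² ≥ ln(2/0.02) = 4.605170.
So n ≥ 4.605170 / (2·0.036²) = 1776.686.
The smallest integer n is 1777.

1777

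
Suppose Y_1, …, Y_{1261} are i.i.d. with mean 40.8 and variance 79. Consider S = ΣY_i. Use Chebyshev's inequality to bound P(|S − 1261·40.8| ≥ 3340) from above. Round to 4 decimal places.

0.0089

Var(S) = n·Var(Y_i) = 1261·79 = 99619.
Chebyshev: P(|S − 1261·40.8| ≥ 3340) ≤ Var(S)/3340² = 99619/11155600 = 0.0089.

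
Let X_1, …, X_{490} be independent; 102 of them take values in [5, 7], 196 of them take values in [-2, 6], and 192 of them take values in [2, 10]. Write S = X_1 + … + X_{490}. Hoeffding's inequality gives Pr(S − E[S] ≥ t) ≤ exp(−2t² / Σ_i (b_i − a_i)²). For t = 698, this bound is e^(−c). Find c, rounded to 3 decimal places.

Σ(b_i − a_i)² = 102·2² + 196·8² + 192·8² = 25240.
c = 2t² / 25240 = 2·698² / 25240 = 38.6057.

38.606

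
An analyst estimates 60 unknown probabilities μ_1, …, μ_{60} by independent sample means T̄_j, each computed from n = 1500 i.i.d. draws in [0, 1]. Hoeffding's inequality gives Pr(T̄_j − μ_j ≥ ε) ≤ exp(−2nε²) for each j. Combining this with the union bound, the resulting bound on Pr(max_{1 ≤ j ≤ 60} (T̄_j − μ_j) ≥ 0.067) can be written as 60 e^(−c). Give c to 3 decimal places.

13.467

Union bound over the 60 events: Pr(max_{1 ≤ j ≤ 60} (T̄_j − μ_j) ≥ 0.067) ≤ 60·exp(−2nε²) = 60 exp(−2·1500·0.067²).
So c = 2·1500·0.067² = 13.4670.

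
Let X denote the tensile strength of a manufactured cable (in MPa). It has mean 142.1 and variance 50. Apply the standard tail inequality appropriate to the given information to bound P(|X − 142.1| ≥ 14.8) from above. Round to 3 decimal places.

Mean and variance are known, so Chebyshev's inequality applies.
Chebyshev: P(|X − μ| ≥ t) ≤ Var(X)/t².
Bound = 50 / 219.04 = 0.2283.

0.228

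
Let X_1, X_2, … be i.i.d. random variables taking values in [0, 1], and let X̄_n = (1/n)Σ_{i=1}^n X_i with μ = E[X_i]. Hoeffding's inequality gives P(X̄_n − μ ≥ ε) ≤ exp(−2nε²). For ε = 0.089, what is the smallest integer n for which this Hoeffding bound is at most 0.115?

137

Require exp(−2nε²) ≤ 0.115, i.e. 2nε² ≥ ln(1/0.115) = 2.162823.
So n ≥ 2.162823 / (2·0.089²) = 136.525.
The smallest integer n is 137.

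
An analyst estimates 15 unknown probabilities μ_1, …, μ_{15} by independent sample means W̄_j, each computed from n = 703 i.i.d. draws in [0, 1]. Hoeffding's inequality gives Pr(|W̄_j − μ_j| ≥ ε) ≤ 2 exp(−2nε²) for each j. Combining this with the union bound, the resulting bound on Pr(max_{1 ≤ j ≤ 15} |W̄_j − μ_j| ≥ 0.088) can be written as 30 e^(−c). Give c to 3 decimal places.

10.888

Union bound over the 15 events: Pr(max_{1 ≤ j ≤ 15} |W̄_j − μ_j| ≥ 0.088) ≤ 15·2·exp(−2nε²) = 30 exp(−2·703·0.088²).
So c = 2·703·0.088² = 10.8881.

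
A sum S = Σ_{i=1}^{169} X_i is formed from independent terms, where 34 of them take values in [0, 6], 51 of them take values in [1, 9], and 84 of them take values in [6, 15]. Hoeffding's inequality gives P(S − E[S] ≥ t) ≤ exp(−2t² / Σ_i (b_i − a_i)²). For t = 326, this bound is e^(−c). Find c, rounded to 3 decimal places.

18.823

Σ(b_i − a_i)² = 34·6² + 51·8² + 84·9² = 11292.
c = 2t² / 11292 = 2·326² / 11292 = 18.8232.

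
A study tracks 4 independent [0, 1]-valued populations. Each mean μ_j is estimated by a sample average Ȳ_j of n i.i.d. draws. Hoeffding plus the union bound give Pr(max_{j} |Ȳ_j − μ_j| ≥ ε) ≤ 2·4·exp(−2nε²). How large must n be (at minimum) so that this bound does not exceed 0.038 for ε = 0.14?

137

Need 2·4·exp(−2nε²) ≤ 0.038, i.e. exp(−2nε²) ≤ 0.038/8.
So 2nε² ≥ ln(8/0.038) = 5.349611.
Hence n ≥ 5.349611/(2·0.14²) = 136.470.
The smallest integer n is 137.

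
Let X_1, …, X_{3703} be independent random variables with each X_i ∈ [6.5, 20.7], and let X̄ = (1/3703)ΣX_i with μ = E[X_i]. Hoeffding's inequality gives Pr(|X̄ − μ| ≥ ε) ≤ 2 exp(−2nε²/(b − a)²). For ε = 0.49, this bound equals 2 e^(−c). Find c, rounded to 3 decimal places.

c = 2nε²/(b − a)² = 2·3703·0.49² / 14.2² = 8.8186.

8.819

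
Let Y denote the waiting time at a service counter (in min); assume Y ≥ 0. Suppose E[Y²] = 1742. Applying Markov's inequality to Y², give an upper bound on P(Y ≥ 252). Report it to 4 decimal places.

0.0274

Since Y ≥ 0, the event {Y ≥ 252} is the same as {Y² ≥ 63504}.
Markov's inequality applied to Y² gives P(Y² ≥ 63504) ≤ E[Y²]/63504 = 1742/63504 = 0.0274.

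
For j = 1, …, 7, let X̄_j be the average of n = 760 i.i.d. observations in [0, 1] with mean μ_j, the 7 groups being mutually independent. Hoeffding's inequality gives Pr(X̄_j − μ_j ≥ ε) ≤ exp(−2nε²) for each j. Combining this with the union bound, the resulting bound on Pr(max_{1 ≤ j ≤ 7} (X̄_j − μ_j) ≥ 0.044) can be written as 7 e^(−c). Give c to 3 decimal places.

2.943

Union bound over the 7 events: Pr(max_{1 ≤ j ≤ 7} (X̄_j − μ_j) ≥ 0.044) ≤ 7·exp(−2nε²) = 7 exp(−2·760·0.044²).
So c = 2·760·0.044² = 2.9427.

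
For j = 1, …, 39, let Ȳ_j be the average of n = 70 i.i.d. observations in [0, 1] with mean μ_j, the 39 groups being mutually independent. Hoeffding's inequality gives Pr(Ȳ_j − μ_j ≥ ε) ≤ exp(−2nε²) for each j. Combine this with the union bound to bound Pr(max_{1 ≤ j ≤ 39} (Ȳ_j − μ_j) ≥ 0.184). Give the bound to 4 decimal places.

Per-experiment Hoeffding bound: exp(−2·70·0.184²) = exp(−4.73984) = 0.00874.
Union bound over 39 events: 39·0.00874 = 0.34086.

0.3409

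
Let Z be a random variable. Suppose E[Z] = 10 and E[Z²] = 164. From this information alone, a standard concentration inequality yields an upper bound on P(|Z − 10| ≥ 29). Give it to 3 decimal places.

0.076

The first two moments determine the variance, so Chebyshev's inequality is the sharpest standard bound available.
Var(Z) = E[Z²] − (E[Z])² = 164 − 100 = 64.
Chebyshev's inequality: P(|Z − μ| ≥ t) ≤ Var(Z)/t² = 64/841 = 0.0761.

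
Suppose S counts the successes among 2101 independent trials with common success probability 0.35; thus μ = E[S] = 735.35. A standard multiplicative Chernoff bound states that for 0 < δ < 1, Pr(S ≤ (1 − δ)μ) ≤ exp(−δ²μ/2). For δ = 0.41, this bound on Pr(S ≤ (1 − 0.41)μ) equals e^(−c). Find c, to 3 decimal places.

c = δ²μ/2 = 0.41²·735.35/2 = 61.8062.

61.806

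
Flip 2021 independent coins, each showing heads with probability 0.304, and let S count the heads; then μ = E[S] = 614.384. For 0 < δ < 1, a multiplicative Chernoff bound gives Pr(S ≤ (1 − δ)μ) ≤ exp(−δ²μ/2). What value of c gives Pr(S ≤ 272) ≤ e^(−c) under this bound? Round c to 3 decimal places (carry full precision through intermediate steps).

95.402

Write 272 = (1 − δ)μ, so δ = 1 − 272/614.384 = 0.5572801…
Then the exponent is δ²μ/2 = (μ − 272)²/(2μ) = 95.401901.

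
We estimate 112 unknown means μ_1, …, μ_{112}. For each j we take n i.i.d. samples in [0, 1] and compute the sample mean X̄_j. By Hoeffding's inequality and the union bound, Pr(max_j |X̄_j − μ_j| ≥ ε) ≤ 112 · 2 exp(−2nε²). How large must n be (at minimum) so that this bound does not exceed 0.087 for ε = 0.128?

240

Need 2·112·exp(−2nε²) ≤ 0.087, i.e. exp(−2nε²) ≤ 0.087/224.
So 2nε² ≥ ln(224/0.087) = 7.853493.
Hence n ≥ 7.853493/(2·0.128²) = 239.670.
The smallest integer n is 240.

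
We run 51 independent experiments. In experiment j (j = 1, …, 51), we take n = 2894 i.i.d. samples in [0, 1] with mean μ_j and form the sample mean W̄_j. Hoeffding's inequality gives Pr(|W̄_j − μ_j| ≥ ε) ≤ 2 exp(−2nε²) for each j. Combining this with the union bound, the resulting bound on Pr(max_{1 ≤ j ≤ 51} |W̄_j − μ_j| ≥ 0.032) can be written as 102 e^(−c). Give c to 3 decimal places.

Union bound over the 51 events: Pr(max_{1 ≤ j ≤ 51} |W̄_j − μ_j| ≥ 0.032) ≤ 51·2·exp(−2nε²) = 102 exp(−2·2894·0.032²).
So c = 2·2894·0.032² = 5.9269.

5.927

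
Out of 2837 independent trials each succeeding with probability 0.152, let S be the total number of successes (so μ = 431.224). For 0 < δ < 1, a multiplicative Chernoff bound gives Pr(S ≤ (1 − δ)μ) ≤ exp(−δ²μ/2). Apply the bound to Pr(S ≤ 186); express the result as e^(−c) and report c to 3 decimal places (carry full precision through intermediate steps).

Write 186 = (1 − δ)μ, so δ = 1 − 186/431.224 = 0.5686696…
Then the exponent is δ²μ/2 = (μ − 186)²/(2μ) = 69.725723.

69.726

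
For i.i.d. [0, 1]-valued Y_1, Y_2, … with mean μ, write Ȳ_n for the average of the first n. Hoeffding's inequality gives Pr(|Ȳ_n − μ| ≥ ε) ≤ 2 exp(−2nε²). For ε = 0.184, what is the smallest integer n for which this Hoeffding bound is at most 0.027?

Require 2·exp(−2nε²) ≤ 0.027, i.e. 2nε² ≥ ln(2/0.027) = 4.305066.
So n ≥ 4.305066 / (2·0.184²) = 63.579.
The smallest integer n is 64.

64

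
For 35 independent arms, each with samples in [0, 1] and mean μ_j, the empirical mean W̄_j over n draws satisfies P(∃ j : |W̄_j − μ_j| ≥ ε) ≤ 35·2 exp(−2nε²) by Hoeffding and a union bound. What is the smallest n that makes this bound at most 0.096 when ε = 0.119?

Need 2·35·exp(−2nε²) ≤ 0.096, i.e. exp(−2nε²) ≤ 0.096/70.
So 2nε² ≥ ln(70/0.096) = 6.591902.
Hence n ≥ 6.591902/(2·0.119²) = 232.748.
The smallest integer n is 233.

233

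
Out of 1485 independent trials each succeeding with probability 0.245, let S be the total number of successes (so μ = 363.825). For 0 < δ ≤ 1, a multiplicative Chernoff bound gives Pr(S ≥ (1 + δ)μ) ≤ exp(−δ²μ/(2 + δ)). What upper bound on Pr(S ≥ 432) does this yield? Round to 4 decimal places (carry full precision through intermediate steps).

0.0029

Write 432 = (1 + δ)μ, so δ = 432/363.825 − 1 = 0.187384…
Then the exponent is δ²μ/(2 + δ) = (432 − μ)² / (μ·(2 + δ)) = 5.840267.
Bound = exp(−5.840267) = 0.00291.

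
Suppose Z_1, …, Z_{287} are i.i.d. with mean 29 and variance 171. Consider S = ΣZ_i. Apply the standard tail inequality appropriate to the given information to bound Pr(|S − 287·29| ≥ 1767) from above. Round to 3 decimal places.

With mean and variance of each term known, Chebyshev's inequality bounds the deviation of the sum (or sample mean).
Var(S) = n·Var(Z_i) = 287·171 = 49077.
Chebyshev: Pr(|S − 287·29| ≥ 1767) ≤ Var(S)/1767² = 49077/3122289 = 0.0157.

0.016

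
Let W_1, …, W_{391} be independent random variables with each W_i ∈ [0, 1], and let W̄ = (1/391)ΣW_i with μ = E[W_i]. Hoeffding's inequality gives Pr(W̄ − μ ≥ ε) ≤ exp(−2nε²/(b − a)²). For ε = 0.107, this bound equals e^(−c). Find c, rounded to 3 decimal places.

8.953

c = 2nε²/(b − a)² = 2·391·0.107² / 1² = 8.9531.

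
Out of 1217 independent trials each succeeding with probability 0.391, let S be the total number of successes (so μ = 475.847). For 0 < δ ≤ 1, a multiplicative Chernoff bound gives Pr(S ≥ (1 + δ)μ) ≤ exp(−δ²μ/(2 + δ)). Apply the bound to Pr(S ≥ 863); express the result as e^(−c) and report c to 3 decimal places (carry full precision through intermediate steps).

111.953

Write 863 = (1 + δ)μ, so δ = 863/475.847 − 1 = 0.8136082…
Then the exponent is δ²μ/(2 + δ) = (863 − μ)² / (μ·(2 + δ)) = 111.952632.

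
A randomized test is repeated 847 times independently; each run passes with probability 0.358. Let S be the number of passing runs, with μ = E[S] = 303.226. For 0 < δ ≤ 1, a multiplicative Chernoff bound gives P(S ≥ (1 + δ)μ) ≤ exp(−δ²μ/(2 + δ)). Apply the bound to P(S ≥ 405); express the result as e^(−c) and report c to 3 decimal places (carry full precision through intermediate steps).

14.625

Write 405 = (1 + δ)μ, so δ = 405/303.226 − 1 = 0.3356374…
Then the exponent is δ²μ/(2 + δ) = (405 − μ)² / (μ·(2 + δ)) = 14.625200.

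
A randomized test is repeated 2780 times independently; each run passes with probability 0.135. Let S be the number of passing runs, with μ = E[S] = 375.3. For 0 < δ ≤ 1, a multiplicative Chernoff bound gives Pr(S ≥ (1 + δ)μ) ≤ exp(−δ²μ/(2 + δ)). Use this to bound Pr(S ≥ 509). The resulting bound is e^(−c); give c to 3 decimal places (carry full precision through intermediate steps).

20.215

Write 509 = (1 + δ)μ, so δ = 509/375.3 − 1 = 0.3562483…
Then the exponent is δ²μ/(2 + δ) = (509 − μ)² / (μ·(2 + δ)) = 20.214509.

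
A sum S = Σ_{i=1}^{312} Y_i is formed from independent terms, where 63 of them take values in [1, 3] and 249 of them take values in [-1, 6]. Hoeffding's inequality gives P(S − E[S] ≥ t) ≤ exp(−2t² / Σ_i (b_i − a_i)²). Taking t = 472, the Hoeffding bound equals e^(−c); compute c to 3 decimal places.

Σ(b_i − a_i)² = 63·2² + 249·7² = 12453.
c = 2t² / 12453 = 2·472² / 12453 = 35.7800.

35.780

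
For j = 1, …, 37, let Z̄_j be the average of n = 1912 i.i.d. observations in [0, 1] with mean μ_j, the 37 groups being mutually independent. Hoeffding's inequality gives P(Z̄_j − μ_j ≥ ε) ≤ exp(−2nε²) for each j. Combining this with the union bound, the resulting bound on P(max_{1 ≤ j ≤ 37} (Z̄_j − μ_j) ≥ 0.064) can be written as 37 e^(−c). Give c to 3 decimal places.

15.663

Union bound over the 37 events: P(max_{1 ≤ j ≤ 37} (Z̄_j − μ_j) ≥ 0.064) ≤ 37·exp(−2nε²) = 37 exp(−2·1912·0.064²).
So c = 2·1912·0.064² = 15.6631.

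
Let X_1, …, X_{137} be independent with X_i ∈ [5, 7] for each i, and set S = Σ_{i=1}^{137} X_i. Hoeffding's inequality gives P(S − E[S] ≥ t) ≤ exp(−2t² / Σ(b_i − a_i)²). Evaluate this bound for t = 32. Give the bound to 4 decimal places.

Σ(b_i − a_i)² = 137·(2)² = 548.
Exponent = 2·32²/548 = 3.7372.
Bound = exp(−3.7372) = 0.02382.

0.0238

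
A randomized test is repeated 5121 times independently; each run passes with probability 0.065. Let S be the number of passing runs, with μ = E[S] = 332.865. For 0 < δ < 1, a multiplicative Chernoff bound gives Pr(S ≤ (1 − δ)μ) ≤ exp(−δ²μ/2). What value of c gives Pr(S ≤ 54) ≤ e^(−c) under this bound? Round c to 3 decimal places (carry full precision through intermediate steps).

116.813

Write 54 = (1 − δ)μ, so δ = 1 − 54/332.865 = 0.8377721…
Then the exponent is δ²μ/2 = (μ − 54)²/(2μ) = 116.812654.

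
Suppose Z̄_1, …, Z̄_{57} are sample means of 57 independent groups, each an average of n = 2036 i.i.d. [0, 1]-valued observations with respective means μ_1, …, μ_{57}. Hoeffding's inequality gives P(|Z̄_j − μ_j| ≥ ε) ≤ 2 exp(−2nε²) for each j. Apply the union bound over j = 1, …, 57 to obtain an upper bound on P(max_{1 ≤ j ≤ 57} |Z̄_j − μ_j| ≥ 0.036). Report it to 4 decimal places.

0.5821

Per-experiment Hoeffding bound: 2·exp(−2·2036·0.036²) = 2·exp(−5.27731) = 0.010212.
Union bound over 57 events: 57·0.010212 = 0.58210.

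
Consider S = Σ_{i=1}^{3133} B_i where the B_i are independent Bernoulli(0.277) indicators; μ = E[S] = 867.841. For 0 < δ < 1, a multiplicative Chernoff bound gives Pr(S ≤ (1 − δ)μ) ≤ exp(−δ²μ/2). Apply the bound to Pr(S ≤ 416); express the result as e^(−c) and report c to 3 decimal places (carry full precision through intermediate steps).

117.625

Write 416 = (1 − δ)μ, so δ = 1 − 416/867.841 = 0.5206495…
Then the exponent is δ²μ/2 = (μ − 416)²/(2μ) = 117.625400.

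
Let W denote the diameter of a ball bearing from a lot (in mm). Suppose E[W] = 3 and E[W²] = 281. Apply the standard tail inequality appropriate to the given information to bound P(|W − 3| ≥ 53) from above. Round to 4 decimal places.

0.0968

The first two moments determine the variance, so Chebyshev's inequality is the sharpest standard bound available.
Var(W) = E[W²] − (E[W])² = 281 − 9 = 272.
Chebyshev's inequality: P(|W − μ| ≥ t) ≤ Var(W)/t² = 272/2809 = 0.0968.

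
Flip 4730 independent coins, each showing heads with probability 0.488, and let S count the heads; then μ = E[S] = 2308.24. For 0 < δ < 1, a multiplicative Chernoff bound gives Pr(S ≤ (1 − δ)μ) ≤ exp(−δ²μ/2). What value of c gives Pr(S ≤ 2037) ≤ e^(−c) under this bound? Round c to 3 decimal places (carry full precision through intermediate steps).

Write 2037 = (1 − δ)μ, so δ = 1 − 2037/2308.24 = 0.1175094…
Then the exponent is δ²μ/2 = (μ − 2037)²/(2μ) = 15.936631.

15.937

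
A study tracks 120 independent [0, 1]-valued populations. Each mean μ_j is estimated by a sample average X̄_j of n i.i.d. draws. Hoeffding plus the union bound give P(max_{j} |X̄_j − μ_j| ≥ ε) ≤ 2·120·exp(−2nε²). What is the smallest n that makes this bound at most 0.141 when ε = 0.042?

2109

Need 2·120·exp(−2nε²) ≤ 0.141, i.e. exp(−2nε²) ≤ 0.141/240.
So 2nε² ≥ ln(240/0.141) = 7.439634.
Hence n ≥ 7.439634/(2·0.042²) = 2108.740.
The smallest integer n is 2109.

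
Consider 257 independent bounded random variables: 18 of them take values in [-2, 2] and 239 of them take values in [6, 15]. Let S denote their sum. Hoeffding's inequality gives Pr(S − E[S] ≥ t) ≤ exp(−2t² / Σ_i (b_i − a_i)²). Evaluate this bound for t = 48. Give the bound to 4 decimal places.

0.7909

Σ(b_i − a_i)² = 18·4² + 239·9² = 19647.
Exponent = 2·48² / 19647 = 0.23454.
Bound = exp(−0.23454) = 0.79093.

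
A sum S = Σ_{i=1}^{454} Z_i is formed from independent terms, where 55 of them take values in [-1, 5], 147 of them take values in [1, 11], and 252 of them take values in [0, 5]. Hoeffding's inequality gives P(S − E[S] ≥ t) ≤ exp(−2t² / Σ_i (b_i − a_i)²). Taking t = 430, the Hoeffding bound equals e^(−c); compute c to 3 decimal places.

16.092

Σ(b_i − a_i)² = 55·6² + 147·10² + 252·5² = 22980.
c = 2t² / 22980 = 2·430² / 22980 = 16.0923.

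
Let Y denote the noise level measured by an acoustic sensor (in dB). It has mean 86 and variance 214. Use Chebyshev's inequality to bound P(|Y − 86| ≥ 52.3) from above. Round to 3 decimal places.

0.078

Chebyshev: P(|Y − μ| ≥ t) ≤ Var(Y)/t².
Bound = 214 / 2735.29 = 0.0782.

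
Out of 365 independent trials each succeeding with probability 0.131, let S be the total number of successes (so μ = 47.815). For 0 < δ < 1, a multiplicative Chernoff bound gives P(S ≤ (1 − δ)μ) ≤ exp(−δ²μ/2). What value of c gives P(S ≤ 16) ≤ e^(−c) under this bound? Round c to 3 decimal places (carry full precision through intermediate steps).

10.584

Write 16 = (1 − δ)μ, so δ = 1 − 16/47.815 = 0.665377…
Then the exponent is δ²μ/2 = (μ − 16)²/(2μ) = 10.584484.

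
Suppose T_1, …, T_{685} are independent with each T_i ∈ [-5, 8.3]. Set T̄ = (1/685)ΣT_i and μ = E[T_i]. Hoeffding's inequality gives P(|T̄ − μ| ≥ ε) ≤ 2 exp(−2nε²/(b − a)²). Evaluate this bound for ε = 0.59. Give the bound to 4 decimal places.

0.1349

Exponent: 2nε²/(b − a)² = 2·685·0.59² / 13.3² = 2.69601.
Bound = 2·exp(−2.69601) = 0.13495.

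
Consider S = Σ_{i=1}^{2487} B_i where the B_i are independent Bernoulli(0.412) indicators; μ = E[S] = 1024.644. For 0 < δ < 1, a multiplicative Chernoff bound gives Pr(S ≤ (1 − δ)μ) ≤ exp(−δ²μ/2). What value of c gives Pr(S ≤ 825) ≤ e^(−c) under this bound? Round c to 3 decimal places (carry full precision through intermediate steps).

Write 825 = (1 − δ)μ, so δ = 1 − 825/1024.644 = 0.1948423…
Then the exponent is δ²μ/2 = (μ − 825)²/(2μ) = 19.449549.

19.450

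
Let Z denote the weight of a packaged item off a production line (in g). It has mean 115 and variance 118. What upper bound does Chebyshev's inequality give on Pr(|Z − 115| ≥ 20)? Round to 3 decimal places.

Chebyshev: Pr(|Z − μ| ≥ t) ≤ Var(Z)/t².
Bound = 118 / 400 = 0.2950.

0.295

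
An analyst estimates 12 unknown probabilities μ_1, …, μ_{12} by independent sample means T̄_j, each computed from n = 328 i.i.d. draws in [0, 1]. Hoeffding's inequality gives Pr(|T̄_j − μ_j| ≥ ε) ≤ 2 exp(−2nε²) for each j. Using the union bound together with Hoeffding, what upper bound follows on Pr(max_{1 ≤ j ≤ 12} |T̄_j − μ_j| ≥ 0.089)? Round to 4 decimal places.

Per-experiment Hoeffding bound: 2·exp(−2·328·0.089²) = 2·exp(−5.19618) = 0.011075.
Union bound over 12 events: 12·0.011075 = 0.13290.

0.1329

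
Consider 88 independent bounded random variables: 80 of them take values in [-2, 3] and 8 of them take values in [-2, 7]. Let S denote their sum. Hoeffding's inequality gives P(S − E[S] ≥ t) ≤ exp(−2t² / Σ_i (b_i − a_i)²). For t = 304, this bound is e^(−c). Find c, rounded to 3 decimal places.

Σ(b_i − a_i)² = 80·5² + 8·9² = 2648.
c = 2t² / 2648 = 2·304² / 2648 = 69.8006.

69.801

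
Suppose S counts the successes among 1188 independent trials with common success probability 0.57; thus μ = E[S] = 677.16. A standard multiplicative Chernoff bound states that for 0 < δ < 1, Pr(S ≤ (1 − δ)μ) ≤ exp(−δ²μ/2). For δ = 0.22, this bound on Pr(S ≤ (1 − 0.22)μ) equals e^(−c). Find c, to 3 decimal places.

c = δ²μ/2 = 0.22²·677.16/2 = 16.3873.

16.387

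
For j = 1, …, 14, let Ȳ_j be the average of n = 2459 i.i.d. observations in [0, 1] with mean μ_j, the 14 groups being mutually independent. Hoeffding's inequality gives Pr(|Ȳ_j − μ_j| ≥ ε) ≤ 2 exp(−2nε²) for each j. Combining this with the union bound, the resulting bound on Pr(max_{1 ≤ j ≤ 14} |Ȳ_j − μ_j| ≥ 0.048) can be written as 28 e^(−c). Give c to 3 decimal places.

11.331

Union bound over the 14 events: Pr(max_{1 ≤ j ≤ 14} |Ȳ_j − μ_j| ≥ 0.048) ≤ 14·2·exp(−2nε²) = 28 exp(−2·2459·0.048²).
So c = 2·2459·0.048² = 11.3311.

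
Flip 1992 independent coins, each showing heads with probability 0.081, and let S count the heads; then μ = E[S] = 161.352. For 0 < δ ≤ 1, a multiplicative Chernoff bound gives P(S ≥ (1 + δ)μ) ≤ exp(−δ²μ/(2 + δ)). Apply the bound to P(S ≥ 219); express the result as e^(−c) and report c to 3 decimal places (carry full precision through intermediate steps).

8.737

Write 219 = (1 + δ)μ, so δ = 219/161.352 − 1 = 0.357281…
Then the exponent is δ²μ/(2 + δ) = (219 − μ)² / (μ·(2 + δ)) = 8.737411.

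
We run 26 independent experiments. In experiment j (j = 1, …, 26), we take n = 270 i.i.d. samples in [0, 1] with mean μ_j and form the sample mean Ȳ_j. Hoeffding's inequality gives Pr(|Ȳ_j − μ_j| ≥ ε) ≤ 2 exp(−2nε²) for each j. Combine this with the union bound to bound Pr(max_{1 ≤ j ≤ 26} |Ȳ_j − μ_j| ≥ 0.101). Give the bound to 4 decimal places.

Per-experiment Hoeffding bound: 2·exp(−2·270·0.101²) = 2·exp(−5.50854) = 0.008104.
Union bound over 26 events: 26·0.008104 = 0.21070.

0.2107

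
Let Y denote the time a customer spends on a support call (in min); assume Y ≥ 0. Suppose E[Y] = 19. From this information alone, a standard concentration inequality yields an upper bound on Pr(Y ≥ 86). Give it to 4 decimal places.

Only the mean of a non-negative variable is known, so Markov's inequality is the applicable tail bound.
Markov's inequality: for a non-negative random variable, Pr(Y ≥ a) ≤ E[Y]/a.
Here E[Y] = 19 and a = 86, so the bound is 19/86 = 0.2209.

0.2209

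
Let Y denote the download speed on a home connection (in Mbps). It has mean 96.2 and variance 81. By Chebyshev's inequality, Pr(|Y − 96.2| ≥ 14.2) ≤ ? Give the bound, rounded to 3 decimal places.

0.402

Chebyshev: Pr(|Y − μ| ≥ t) ≤ Var(Y)/t².
Bound = 81 / 201.64 = 0.4017.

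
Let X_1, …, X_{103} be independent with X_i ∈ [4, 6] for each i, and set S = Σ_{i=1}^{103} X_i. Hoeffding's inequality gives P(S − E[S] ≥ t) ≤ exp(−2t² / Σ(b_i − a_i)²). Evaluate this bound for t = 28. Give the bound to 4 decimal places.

0.0222

Σ(b_i − a_i)² = 103·(2)² = 412.
Exponent = 2·28²/412 = 3.8058.
Bound = exp(−3.8058) = 0.02224.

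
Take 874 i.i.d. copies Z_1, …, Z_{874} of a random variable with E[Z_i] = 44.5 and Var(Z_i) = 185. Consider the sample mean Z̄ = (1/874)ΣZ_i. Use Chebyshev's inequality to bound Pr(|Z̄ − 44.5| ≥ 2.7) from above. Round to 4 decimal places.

Var(Z̄) = Var(Z_i)/n = 185/874 = 0.21167.
Chebyshev: Pr(|Z̄ − 44.5| ≥ 2.7) ≤ Var(Z̄)/(2.7)² = 185/(874·2.7²) = 0.0290.

0.0290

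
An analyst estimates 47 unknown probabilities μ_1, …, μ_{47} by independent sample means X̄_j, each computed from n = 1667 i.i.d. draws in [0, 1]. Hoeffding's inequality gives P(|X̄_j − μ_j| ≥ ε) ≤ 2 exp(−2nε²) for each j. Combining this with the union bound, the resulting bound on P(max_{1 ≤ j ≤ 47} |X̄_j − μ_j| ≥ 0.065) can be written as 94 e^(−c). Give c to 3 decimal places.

14.086

Union bound over the 47 events: P(max_{1 ≤ j ≤ 47} |X̄_j − μ_j| ≥ 0.065) ≤ 47·2·exp(−2nε²) = 94 exp(−2·1667·0.065²).
So c = 2·1667·0.065² = 14.0861.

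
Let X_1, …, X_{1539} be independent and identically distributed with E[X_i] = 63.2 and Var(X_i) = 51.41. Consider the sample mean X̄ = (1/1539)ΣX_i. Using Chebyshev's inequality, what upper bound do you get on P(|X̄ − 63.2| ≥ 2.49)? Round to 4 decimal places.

0.0054

Var(X̄) = Var(X_i)/n = 51.41/1539 = 0.033405.
Chebyshev: P(|X̄ − 63.2| ≥ 2.49) ≤ Var(X̄)/(2.49)² = 51.41/(1539·2.49²) = 0.0054.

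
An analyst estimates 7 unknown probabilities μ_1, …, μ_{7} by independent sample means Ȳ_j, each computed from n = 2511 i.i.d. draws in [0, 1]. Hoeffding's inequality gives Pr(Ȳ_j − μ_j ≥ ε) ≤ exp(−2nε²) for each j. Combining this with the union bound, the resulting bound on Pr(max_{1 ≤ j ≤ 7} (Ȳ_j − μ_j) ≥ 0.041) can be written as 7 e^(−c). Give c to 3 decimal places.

8.442

Union bound over the 7 events: Pr(max_{1 ≤ j ≤ 7} (Ȳ_j − μ_j) ≥ 0.041) ≤ 7·exp(−2nε²) = 7 exp(−2·2511·0.041²).
So c = 2·2511·0.041² = 8.4420.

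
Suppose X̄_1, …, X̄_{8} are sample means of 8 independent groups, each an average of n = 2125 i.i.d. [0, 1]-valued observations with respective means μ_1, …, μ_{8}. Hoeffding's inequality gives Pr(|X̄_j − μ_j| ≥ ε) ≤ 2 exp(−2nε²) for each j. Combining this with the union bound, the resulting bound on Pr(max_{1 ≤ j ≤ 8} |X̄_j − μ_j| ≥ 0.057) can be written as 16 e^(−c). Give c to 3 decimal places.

13.808

Union bound over the 8 events: Pr(max_{1 ≤ j ≤ 8} |X̄_j − μ_j| ≥ 0.057) ≤ 8·2·exp(−2nε²) = 16 exp(−2·2125·0.057²).
So c = 2·2125·0.057² = 13.8082.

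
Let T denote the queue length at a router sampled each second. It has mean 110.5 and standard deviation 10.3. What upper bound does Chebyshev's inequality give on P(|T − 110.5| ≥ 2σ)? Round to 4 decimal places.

Chebyshev: P(|T − μ| ≥ t) ≤ Var(T)/t².
Var(T) = σ² = 10.3² = 106.09.
t = 2·10.3 = 20.6.
Bound = 106.09 / 424.36 = 0.2500.

0.2500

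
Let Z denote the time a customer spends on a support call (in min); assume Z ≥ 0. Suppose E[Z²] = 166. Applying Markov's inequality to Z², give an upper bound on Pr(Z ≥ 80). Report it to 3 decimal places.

0.026

Since Z ≥ 0, the event {Z ≥ 80} is the same as {Z² ≥ 6400}.
Markov's inequality applied to Z² gives Pr(Z² ≥ 6400) ≤ E[Z²]/6400 = 166/6400 = 0.0259.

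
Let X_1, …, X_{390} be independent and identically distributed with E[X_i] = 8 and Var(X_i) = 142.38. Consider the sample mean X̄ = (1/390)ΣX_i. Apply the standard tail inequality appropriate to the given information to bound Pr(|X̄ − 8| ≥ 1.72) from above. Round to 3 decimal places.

With mean and variance of each term known, Chebyshev's inequality bounds the deviation of the sum (or sample mean).
Var(X̄) = Var(X_i)/n = 142.38/390 = 0.36508.
Chebyshev: Pr(|X̄ − 8| ≥ 1.72) ≤ Var(X̄)/(1.72)² = 142.38/(390·1.72²) = 0.1234.

0.123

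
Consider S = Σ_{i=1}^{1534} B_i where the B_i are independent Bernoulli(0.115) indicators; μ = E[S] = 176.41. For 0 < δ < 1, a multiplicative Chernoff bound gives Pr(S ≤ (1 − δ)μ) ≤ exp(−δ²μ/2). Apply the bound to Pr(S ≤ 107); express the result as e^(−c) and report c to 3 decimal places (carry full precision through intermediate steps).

13.655

Write 107 = (1 − δ)μ, so δ = 1 − 107/176.41 = 0.3934584…
Then the exponent is δ²μ/2 = (μ − 107)²/(2μ) = 13.654974.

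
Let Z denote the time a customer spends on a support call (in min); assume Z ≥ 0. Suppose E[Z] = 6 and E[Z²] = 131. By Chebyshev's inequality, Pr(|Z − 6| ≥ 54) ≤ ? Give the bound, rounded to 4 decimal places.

0.0326

Var(Z) = E[Z²] − (E[Z])² = 131 − 36 = 95.
Chebyshev's inequality: Pr(|Z − μ| ≥ t) ≤ Var(Z)/t² = 95/2916 = 0.0326.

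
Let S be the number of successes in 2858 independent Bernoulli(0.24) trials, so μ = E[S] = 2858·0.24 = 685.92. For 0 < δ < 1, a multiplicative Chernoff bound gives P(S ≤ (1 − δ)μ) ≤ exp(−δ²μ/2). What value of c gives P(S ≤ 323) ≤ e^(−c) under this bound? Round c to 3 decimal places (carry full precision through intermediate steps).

96.010

Write 323 = (1 − δ)μ, so δ = 1 − 323/685.92 = 0.5290996…
Then the exponent is δ²μ/2 = (μ − 323)²/(2μ) = 96.010414.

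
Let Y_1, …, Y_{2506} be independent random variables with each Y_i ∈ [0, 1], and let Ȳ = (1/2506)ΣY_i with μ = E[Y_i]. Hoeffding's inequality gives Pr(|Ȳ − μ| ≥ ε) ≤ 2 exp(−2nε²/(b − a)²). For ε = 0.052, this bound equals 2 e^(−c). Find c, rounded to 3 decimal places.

13.552

c = 2nε²/(b − a)² = 2·2506·0.052² / 1² = 13.5524.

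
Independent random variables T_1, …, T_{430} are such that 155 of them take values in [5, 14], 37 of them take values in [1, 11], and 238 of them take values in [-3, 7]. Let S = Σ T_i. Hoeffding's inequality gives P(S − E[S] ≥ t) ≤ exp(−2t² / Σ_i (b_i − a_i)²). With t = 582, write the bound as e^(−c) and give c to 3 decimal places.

16.913

Σ(b_i − a_i)² = 155·9² + 37·10² + 238·10² = 40055.
c = 2t² / 40055 = 2·582² / 40055 = 16.9129.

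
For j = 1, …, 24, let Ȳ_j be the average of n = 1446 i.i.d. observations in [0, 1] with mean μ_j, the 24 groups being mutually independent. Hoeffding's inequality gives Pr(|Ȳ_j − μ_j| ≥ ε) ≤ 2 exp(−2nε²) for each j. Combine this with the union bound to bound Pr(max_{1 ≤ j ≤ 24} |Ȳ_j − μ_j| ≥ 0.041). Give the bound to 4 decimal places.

Per-experiment Hoeffding bound: 2·exp(−2·1446·0.041²) = 2·exp(−4.86145) = 0.015478.
Union bound over 24 events: 24·0.015478 = 0.37148.

0.3715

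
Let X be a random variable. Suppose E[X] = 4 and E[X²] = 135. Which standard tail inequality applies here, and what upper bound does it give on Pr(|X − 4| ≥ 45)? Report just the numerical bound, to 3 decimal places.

The first two moments determine the variance, so Chebyshev's inequality is the sharpest standard bound available.
Var(X) = E[X²] − (E[X])² = 135 − 16 = 119.
Chebyshev's inequality: Pr(|X − μ| ≥ t) ≤ Var(X)/t² = 119/2025 = 0.0588.

0.059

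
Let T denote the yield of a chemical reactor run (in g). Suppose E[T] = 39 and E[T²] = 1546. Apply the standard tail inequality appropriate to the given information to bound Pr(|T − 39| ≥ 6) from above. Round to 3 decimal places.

0.694

The first two moments determine the variance, so Chebyshev's inequality is the sharpest standard bound available.
Var(T) = E[T²] − (E[T])² = 1546 − 1521 = 25.
Chebyshev's inequality: Pr(|T − μ| ≥ t) ≤ Var(T)/t² = 25/36 = 0.6944.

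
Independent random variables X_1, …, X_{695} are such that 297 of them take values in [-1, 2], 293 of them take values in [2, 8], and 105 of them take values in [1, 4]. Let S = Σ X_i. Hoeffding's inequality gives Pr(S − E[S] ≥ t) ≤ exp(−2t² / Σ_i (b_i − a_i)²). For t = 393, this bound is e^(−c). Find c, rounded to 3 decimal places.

21.806

Σ(b_i − a_i)² = 297·3² + 293·6² + 105·3² = 14166.
c = 2t² / 14166 = 2·393² / 14166 = 21.8056.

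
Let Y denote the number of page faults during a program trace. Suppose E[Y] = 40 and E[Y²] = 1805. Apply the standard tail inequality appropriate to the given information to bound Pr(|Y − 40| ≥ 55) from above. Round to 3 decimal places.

The first two moments determine the variance, so Chebyshev's inequality is the sharpest standard bound available.
Var(Y) = E[Y²] − (E[Y])² = 1805 − 1600 = 205.
Chebyshev's inequality: Pr(|Y − μ| ≥ t) ≤ Var(Y)/t² = 205/3025 = 0.0678.

0.068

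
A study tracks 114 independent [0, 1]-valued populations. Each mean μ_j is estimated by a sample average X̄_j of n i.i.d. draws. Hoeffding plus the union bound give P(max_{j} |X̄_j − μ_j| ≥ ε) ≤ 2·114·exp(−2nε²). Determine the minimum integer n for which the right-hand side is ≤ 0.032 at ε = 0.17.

Need 2·114·exp(−2nε²) ≤ 0.032, i.e. exp(−2nε²) ≤ 0.032/228.
So 2nε² ≥ ln(228/0.032) = 8.871365.
Hence n ≥ 8.871365/(2·0.17²) = 153.484.
The smallest integer n is 154.

154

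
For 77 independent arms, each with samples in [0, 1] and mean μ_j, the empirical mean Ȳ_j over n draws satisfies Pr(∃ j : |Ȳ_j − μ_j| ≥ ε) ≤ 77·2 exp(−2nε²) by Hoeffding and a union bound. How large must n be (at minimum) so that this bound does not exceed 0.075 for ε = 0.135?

Need 2·77·exp(−2nε²) ≤ 0.075, i.e. exp(−2nε²) ≤ 0.075/154.
So 2nε² ≥ ln(154/0.075) = 7.627220.
Hence n ≥ 7.627220/(2·0.135²) = 209.252.
The smallest integer n is 210.

210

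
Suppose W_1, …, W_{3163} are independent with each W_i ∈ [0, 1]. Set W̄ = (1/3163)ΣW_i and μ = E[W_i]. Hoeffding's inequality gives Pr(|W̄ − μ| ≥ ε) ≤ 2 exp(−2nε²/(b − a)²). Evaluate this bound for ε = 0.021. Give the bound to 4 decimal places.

0.1229

Exponent: 2nε²/(b − a)² = 2·3163·0.021² / 1² = 2.78977.
Bound = 2·exp(−2.78977) = 0.12287.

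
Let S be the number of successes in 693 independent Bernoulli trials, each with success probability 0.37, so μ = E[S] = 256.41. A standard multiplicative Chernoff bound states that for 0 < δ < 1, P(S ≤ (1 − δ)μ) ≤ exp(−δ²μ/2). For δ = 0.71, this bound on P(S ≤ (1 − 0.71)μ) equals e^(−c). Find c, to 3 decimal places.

c = δ²μ/2 = 0.71²·256.41/2 = 64.6281.

64.628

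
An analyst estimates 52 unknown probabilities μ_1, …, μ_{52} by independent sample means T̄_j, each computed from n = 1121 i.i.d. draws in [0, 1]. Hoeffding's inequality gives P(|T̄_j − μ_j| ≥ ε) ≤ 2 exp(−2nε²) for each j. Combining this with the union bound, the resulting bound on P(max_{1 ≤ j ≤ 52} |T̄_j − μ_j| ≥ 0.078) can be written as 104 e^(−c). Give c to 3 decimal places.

Union bound over the 52 events: P(max_{1 ≤ j ≤ 52} |T̄_j − μ_j| ≥ 0.078) ≤ 52·2·exp(−2nε²) = 104 exp(−2·1121·0.078²).
So c = 2·1121·0.078² = 13.6403.

13.640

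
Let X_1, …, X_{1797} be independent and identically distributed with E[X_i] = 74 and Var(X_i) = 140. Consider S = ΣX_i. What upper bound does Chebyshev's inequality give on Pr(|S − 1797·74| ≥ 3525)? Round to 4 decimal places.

0.0202

Var(S) = n·Var(X_i) = 1797·140 = 251580.
Chebyshev: Pr(|S − 1797·74| ≥ 3525) ≤ Var(S)/3525² = 251580/12425625 = 0.0202.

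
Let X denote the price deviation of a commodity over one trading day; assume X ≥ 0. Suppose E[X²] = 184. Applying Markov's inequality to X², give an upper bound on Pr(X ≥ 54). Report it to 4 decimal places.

0.0631

Since X ≥ 0, the event {X ≥ 54} is the same as {X² ≥ 2916}.
Markov's inequality applied to X² gives Pr(X² ≥ 2916) ≤ E[X²]/2916 = 184/2916 = 0.0631.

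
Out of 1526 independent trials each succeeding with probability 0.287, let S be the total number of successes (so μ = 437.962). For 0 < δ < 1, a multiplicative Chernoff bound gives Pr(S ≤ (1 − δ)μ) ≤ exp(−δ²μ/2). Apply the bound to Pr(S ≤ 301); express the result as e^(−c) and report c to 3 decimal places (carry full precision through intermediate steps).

Write 301 = (1 − δ)μ, so δ = 1 − 301/437.962 = 0.3127258…
Then the exponent is δ²μ/2 = (μ − 301)²/(2μ) = 21.415773.

21.416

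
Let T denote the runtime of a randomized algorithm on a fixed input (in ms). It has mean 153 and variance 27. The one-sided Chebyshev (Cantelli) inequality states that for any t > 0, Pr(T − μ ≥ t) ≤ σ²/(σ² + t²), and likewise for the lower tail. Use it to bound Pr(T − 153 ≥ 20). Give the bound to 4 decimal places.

0.0632

Here σ² = 27 and t = 20, so σ² + t² = 427.
Cantelli's bound: 27/427 = 0.0632.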